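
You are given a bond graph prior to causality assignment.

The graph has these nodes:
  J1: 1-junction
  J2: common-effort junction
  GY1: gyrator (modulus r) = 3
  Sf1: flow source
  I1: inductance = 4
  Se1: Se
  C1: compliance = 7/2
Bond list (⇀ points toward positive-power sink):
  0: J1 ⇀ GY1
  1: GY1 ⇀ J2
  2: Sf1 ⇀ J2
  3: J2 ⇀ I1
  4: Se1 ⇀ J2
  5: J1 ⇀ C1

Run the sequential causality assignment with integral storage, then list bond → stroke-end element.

#2 |Sf1  (Sf1 (Sf) sets flow on bond)
#4 |J2  (Se1 (Se) sets effort on bond)
#1 |GY1  (J2 effort already set via bond 4)
#3 |I1  (J2 effort already set via bond 4)
#0 |GY1  (GY1: gyrator matches bond 1)
#5 |J1  (common-f at J1 fixed by 0)

#0 stroke→GY1
#1 stroke→GY1
#2 stroke→Sf1
#3 stroke→I1
#4 stroke→J2
#5 stroke→J1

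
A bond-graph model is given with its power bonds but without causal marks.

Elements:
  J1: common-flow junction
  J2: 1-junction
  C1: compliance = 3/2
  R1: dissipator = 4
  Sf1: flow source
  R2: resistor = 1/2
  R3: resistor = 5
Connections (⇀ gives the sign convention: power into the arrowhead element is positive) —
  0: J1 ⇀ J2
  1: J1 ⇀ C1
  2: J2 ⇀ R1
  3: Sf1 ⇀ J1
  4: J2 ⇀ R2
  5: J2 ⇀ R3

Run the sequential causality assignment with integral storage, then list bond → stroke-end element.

β3 |Sf1  (source Sf1 imposes f)
β0 |J1  (common-f at J1 fixed by 3)
β1 |J1  (J1 flow already set via bond 3)
β2 |J2  (1-jn J2 has f-setter on 0)
β4 |J2  (J2 flow already set via bond 0)
β5 |J2  (common-f at J2 fixed by 0)

#0 →J1
#1 →J1
#2 →J2
#3 →Sf1
#4 →J2
#5 →J2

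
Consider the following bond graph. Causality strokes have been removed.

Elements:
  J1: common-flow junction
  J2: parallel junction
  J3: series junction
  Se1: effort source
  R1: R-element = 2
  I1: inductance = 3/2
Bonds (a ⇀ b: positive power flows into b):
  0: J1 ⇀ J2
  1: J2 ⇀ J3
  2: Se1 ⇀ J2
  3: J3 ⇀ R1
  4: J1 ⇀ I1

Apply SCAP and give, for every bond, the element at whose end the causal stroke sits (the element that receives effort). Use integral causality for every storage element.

#0 stroke→J1
#1 stroke→J3
#2 stroke→J2
#3 stroke→R1
#4 stroke→I1

β2 stroke→J2  (Se1 (Se) sets effort on bond)
β0 stroke→J1  (J2 effort already set via bond 2)
β1 stroke→J3  (J2 effort already set via bond 2)
β3 stroke→R1  (only one flow-in slot at J3)
β4 stroke→I1  (J1: last free bond brings flow in)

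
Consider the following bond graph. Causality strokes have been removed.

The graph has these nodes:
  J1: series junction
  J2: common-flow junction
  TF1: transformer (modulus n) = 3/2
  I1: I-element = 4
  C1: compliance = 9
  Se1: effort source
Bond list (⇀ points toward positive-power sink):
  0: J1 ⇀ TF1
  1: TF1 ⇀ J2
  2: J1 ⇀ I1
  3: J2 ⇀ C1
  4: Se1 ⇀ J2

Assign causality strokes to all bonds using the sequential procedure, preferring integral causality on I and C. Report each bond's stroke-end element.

bond 0 stroke at J1
bond 1 stroke at TF1
bond 2 stroke at I1
bond 3 stroke at J2
bond 4 stroke at J2

β4 stroke→J2  (Se1 (Se) sets effort on bond)
β2 stroke→I1  (I1 integral (f out))
β0 stroke→J1  (common-f at J1 fixed by 2)
β1 stroke→TF1  (TF TF1: opposite of bond 0)
β3 stroke→J2  (J2 flow already set via bond 1)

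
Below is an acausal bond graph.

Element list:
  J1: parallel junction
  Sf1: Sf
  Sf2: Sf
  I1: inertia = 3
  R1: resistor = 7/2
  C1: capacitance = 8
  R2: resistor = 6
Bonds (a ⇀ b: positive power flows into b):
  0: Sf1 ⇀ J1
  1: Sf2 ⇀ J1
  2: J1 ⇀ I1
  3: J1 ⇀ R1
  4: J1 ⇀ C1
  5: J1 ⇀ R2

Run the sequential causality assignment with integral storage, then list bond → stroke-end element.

#0 stroke at Sf1  (Sf1 fixes flow; stroke at Sf1)
#1 stroke at Sf2  (Sf2 (Sf) sets flow on bond)
#2 stroke at I1  (prefer integral on I1)
#4 stroke at J1  (C1 integral (e out))
#3 stroke at R1  (0-jn J1 has e-setter on 4)
#5 stroke at R2  (common-e at J1 fixed by 4)

β0 |Sf1
β1 |Sf2
β2 |I1
β3 |R1
β4 |J1
β5 |R2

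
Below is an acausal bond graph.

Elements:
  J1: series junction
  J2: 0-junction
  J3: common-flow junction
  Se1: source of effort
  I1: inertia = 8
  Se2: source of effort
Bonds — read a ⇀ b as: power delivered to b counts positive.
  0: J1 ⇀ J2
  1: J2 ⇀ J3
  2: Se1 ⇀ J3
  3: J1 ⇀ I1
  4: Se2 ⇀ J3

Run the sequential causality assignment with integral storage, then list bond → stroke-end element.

b0 stroke at J1
b1 stroke at J2
b2 stroke at J3
b3 stroke at I1
b4 stroke at J3

#2 →J3  (Se1 fixes effort; stroke away)
#4 →J3  (Se2 (Se) sets effort on bond)
#1 →J2  (only one flow-in slot at J3)
#0 →J1  (0-jn J2 has e-setter on 1)
#3 →I1  (J1: last free bond brings flow in)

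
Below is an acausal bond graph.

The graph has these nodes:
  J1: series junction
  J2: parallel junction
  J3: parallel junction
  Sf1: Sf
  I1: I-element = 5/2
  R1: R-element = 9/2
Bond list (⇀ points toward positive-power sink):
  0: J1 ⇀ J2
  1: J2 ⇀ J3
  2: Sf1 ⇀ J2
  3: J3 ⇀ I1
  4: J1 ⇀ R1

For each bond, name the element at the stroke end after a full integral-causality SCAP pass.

#2 |Sf1  (Sf1 (Sf) sets flow on bond)
#3 |I1  (prefer integral on I1)
#1 |J3  (only one effort-in slot at J3)
#0 |J2  (J2 needs exactly one e-in)
#4 |J1  (J1: bond 0 brought flow, rest push out)

β0 |J2
β1 |J3
β2 |Sf1
β3 |I1
β4 |J1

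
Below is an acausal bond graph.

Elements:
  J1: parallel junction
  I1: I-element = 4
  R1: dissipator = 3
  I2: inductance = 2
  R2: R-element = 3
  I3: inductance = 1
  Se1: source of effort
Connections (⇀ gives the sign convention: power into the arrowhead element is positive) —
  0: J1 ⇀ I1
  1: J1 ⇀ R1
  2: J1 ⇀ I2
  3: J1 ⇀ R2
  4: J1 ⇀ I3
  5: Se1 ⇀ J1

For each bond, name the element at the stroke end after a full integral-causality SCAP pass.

#5 stroke→J1  (source Se1 imposes e)
#0 stroke→I1  (common-e at J1 fixed by 5)
#1 stroke→R1  (common-e at J1 fixed by 5)
#2 stroke→I2  (J1 effort already set via bond 5)
#3 stroke→R2  (J1: bond 5 brought effort, rest push out)
#4 stroke→I3  (common-e at J1 fixed by 5)

β0 stroke at I1
β1 stroke at R1
β2 stroke at I2
β3 stroke at R2
β4 stroke at I3
β5 stroke at J1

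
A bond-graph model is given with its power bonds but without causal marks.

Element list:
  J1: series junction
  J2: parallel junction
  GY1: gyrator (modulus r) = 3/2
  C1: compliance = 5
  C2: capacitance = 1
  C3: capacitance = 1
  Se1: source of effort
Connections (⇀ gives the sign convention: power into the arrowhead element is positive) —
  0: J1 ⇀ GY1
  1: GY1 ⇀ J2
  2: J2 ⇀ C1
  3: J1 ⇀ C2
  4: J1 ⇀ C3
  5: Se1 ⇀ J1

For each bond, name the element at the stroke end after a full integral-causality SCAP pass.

bond 5 stroke→J1  (Se1: effort source, stroke at far end)
bond 2 stroke→J2  (C1 outputs effort q/C1)
bond 1 stroke→GY1  (common-e at J2 fixed by 2)
bond 0 stroke→GY1  (GY1: gyrator matches bond 1)
bond 3 stroke→J1  (J1 flow already set via bond 0)
bond 4 stroke→J1  (J1 flow already set via bond 0)

#0 |GY1
#1 |GY1
#2 |J2
#3 |J1
#4 |J1
#5 |J1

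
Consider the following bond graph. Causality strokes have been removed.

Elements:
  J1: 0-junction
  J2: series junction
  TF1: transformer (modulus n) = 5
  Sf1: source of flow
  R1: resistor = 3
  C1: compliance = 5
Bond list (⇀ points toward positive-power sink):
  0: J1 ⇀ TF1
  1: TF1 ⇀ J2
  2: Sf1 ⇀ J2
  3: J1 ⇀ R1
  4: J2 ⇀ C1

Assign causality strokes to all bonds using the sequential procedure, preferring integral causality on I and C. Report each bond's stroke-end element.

β2 stroke→Sf1  (source Sf1 imposes f)
β1 stroke→J2  (J2: bond 2 brought flow, rest push out)
β4 stroke→J2  (common-f at J2 fixed by 2)
β0 stroke→TF1  (TF TF1: opposite of bond 1)
β3 stroke→J1  (J1: last free bond brings effort in)

β0 |TF1
β1 |J2
β2 |Sf1
β3 |J1
β4 |J2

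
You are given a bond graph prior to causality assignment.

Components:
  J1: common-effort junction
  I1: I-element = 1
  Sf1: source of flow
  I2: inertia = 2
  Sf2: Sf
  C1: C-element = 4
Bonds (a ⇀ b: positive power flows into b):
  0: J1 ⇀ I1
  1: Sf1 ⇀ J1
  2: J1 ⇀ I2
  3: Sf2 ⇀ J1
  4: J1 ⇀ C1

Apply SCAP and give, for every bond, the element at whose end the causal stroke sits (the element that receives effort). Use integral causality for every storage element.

bond 0 →I1
bond 1 →Sf1
bond 2 →I2
bond 3 →Sf2
bond 4 →J1

bond 1 |Sf1  (Sf1 (Sf) sets flow on bond)
bond 3 |Sf2  (Sf2 (Sf) sets flow on bond)
bond 0 |I1  (prefer integral on I1)
bond 2 |I2  (I2 integral (f out))
bond 4 |J1  (only one effort-in slot at J1)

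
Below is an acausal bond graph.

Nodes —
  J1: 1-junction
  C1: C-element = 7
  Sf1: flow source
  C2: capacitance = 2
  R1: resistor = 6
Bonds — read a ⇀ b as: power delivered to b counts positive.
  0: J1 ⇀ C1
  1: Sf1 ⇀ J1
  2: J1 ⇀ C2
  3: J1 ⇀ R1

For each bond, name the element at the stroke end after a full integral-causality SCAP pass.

bond 1 stroke→Sf1  (Sf1: flow source, stroke at near end)
bond 0 stroke→J1  (common-f at J1 fixed by 1)
bond 2 stroke→J1  (common-f at J1 fixed by 1)
bond 3 stroke→J1  (common-f at J1 fixed by 1)

bond 0 stroke at J1
bond 1 stroke at Sf1
bond 2 stroke at J1
bond 3 stroke at J1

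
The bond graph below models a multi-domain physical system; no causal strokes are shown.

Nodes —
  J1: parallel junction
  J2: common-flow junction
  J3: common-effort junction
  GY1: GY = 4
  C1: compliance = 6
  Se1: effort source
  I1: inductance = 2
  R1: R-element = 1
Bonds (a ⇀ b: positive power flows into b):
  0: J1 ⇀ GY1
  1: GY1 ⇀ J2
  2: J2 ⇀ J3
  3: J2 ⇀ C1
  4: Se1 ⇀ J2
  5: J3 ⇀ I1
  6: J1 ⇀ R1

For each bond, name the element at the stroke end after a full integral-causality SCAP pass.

bond 4 |J2  (Se1 (Se) sets effort on bond)
bond 3 |J2  (C1 outputs effort q/C1)
bond 5 |I1  (prefer integral on I1)
bond 2 |J3  (closing 0-jn rule on J3)
bond 1 |J2  (J2: bond 2 brought flow, rest push out)
bond 0 |J1  (GY1 both-in/both-out from 1)
bond 6 |R1  (0-jn J1 has e-setter on 0)

#0 stroke→J1
#1 stroke→J2
#2 stroke→J3
#3 stroke→J2
#4 stroke→J2
#5 stroke→I1
#6 stroke→R1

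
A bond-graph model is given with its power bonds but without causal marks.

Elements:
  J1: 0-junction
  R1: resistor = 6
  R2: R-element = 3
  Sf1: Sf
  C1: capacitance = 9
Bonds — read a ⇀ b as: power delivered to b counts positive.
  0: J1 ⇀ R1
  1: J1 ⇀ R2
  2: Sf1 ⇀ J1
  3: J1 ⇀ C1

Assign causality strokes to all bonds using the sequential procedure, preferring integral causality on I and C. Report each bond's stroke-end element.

#0 stroke at R1
#1 stroke at R2
#2 stroke at Sf1
#3 stroke at J1

b2 →Sf1  (Sf1 fixes flow; stroke at Sf1)
b3 →J1  (C1 outputs effort q/C1)
b0 →R1  (0-jn J1 has e-setter on 3)
b1 →R2  (0-jn J1 has e-setter on 3)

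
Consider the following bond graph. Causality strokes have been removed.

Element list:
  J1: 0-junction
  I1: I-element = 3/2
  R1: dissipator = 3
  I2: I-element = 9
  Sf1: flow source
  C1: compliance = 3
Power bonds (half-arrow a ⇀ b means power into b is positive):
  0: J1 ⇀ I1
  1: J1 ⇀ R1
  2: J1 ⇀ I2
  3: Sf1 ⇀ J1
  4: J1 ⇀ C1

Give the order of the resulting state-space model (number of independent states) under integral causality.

3  (C1, I1, I2 all integral)

β3 |Sf1  (Sf1: flow source, stroke at near end)
β0 |I1  (I1: I, integral causality)
β2 |I2  (prefer integral on I2)
β4 |J1  (prefer integral on C1)
β1 |R1  (J1 effort already set via bond 4)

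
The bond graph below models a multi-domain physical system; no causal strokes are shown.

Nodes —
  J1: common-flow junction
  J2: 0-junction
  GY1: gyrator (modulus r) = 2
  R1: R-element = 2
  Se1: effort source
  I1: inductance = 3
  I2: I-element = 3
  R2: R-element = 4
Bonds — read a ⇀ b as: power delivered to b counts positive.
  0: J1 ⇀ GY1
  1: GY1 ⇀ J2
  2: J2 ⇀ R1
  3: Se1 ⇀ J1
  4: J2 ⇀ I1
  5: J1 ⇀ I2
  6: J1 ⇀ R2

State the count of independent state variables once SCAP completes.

2  (I1, I2 all integral)

bond 3 →J1  (source Se1 imposes e)
bond 4 →I1  (I1: I, integral causality)
bond 5 →I2  (prefer integral on I2)
bond 0 →J1  (J1: bond 5 brought flow, rest push out)
bond 6 →J1  (common-f at J1 fixed by 5)
bond 1 →J2  (GY1: gyrator matches bond 0)
bond 2 →R1  (J2: bond 1 brought effort, rest push out)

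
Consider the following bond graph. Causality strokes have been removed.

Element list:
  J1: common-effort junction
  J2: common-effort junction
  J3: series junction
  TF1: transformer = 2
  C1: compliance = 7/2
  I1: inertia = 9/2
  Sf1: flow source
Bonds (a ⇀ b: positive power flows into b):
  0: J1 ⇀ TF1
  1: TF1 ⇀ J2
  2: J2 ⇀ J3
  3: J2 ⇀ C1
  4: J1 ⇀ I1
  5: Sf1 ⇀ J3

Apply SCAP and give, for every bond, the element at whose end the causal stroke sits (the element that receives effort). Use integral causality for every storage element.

b5 stroke at Sf1  (Sf1: flow source, stroke at near end)
b2 stroke at J3  (1-jn J3 has f-setter on 5)
b3 stroke at J2  (C1 outputs effort q/C1)
b1 stroke at TF1  (J2: bond 3 brought effort, rest push out)
b0 stroke at J1  (TF TF1: opposite of bond 1)
b4 stroke at I1  (common-e at J1 fixed by 0)

b0 stroke at J1
b1 stroke at TF1
b2 stroke at J3
b3 stroke at J2
b4 stroke at I1
b5 stroke at Sf1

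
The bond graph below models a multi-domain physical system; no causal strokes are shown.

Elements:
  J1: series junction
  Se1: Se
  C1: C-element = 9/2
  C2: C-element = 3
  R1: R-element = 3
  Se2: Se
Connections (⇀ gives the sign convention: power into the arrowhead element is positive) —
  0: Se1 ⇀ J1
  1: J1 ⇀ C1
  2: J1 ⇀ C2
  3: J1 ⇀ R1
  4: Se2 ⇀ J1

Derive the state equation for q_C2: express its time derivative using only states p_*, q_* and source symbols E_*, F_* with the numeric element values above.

bond 0 stroke at J1  (source Se1 imposes e)
bond 4 stroke at J1  (Se2: effort source, stroke at far end)
bond 1 stroke at J1  (C1 integral (e out))
bond 2 stroke at J1  (C2: C, integral causality)
bond 3 stroke at R1  (J1: last free bond brings flow in)

dq_C2/dt = E_Se1/3 + E_Se2/3 - 2*q_C1/27 - q_C2/9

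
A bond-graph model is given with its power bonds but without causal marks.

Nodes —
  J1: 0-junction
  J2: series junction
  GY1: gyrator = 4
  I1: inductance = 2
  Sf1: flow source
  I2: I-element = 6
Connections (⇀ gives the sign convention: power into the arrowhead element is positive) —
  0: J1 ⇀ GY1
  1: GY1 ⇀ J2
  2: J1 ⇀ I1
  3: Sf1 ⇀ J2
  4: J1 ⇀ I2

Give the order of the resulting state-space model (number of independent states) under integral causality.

β3 →Sf1  (Sf1: flow source, stroke at near end)
β1 →J2  (J2: bond 3 brought flow, rest push out)
β0 →J1  (GY GY1: same side as bond 1)
β2 →I1  (J1: bond 0 brought effort, rest push out)
β4 →I2  (common-e at J1 fixed by 0)

2  (I1, I2 all integral)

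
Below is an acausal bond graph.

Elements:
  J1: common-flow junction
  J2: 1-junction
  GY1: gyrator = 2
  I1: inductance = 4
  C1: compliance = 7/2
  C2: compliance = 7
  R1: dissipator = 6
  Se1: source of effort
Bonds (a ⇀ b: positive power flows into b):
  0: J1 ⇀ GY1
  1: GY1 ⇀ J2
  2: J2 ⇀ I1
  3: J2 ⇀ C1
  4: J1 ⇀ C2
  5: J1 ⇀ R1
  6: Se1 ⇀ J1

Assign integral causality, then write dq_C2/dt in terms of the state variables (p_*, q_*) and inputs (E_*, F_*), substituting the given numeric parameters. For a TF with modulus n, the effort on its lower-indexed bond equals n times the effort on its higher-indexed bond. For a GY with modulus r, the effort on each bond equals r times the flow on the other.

bond 6 →J1  (Se1: effort source, stroke at far end)
bond 2 →I1  (I1 integral (f out))
bond 1 →J2  (1-jn J2 has f-setter on 2)
bond 3 →J2  (1-jn J2 has f-setter on 2)
bond 0 →J1  (GY GY1: same side as bond 1)
bond 4 →J1  (C2: C, integral causality)
bond 5 →R1  (J1: last free bond brings flow in)

dq_C2/dt = E_Se1/6 - p_I1/12 - q_C2/42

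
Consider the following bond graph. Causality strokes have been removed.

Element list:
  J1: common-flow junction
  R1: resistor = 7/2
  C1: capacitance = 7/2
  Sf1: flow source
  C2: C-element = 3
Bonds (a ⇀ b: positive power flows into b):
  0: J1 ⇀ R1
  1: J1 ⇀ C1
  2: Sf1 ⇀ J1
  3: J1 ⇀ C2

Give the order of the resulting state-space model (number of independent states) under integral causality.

2  (C1, C2 all integral)

bond 2 stroke at Sf1  (Sf1: flow source, stroke at near end)
bond 0 stroke at J1  (J1: bond 2 brought flow, rest push out)
bond 1 stroke at J1  (1-jn J1 has f-setter on 2)
bond 3 stroke at J1  (J1 flow already set via bond 2)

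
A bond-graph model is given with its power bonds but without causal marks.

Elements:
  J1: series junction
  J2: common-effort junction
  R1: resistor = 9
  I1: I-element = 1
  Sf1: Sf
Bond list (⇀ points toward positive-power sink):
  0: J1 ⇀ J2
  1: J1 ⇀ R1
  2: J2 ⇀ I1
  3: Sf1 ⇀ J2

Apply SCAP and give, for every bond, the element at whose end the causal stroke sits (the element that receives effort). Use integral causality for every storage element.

b0 →J2
b1 →J1
b2 →I1
b3 →Sf1

b3 |Sf1  (Sf1 fixes flow; stroke at Sf1)
b2 |I1  (I1 outputs flow p/I1)
b0 |J2  (only one effort-in slot at J2)
b1 |J1  (common-f at J1 fixed by 0)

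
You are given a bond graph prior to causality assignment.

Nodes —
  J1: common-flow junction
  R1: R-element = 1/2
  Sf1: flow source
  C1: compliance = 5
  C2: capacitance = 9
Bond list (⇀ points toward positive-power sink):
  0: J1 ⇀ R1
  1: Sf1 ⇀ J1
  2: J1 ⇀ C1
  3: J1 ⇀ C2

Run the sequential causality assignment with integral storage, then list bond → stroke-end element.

bond 0 →J1
bond 1 →Sf1
bond 2 →J1
bond 3 →J1

b1 stroke→Sf1  (Sf1 (Sf) sets flow on bond)
b0 stroke→J1  (1-jn J1 has f-setter on 1)
b2 stroke→J1  (common-f at J1 fixed by 1)
b3 stroke→J1  (common-f at J1 fixed by 1)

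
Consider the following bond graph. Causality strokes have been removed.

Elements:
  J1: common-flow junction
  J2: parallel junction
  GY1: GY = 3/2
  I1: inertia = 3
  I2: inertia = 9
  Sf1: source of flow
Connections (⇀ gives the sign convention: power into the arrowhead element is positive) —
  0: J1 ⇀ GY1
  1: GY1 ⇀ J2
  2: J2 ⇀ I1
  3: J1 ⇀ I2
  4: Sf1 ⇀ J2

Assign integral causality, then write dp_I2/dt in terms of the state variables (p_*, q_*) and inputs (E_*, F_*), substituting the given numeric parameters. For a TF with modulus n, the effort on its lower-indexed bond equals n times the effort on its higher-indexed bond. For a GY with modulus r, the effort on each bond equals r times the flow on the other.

β4 →Sf1  (Sf1: flow source, stroke at near end)
β2 →I1  (I1 outputs flow p/I1)
β1 →J2  (J2: last free bond brings effort in)
β0 →J1  (GY GY1: same side as bond 1)
β3 →I2  (J1 needs exactly one f-in)

dp_I2/dt = 3*F_Sf1/2 - p_I1/2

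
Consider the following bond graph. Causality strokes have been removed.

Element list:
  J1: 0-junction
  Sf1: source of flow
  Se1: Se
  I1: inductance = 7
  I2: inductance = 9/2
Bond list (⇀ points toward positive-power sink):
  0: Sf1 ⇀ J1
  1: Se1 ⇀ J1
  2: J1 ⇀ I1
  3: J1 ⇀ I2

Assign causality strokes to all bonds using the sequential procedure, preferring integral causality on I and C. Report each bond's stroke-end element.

β0 stroke→Sf1
β1 stroke→J1
β2 stroke→I1
β3 stroke→I2

β0 stroke at Sf1  (Sf1 (Sf) sets flow on bond)
β1 stroke at J1  (source Se1 imposes e)
β2 stroke at I1  (common-e at J1 fixed by 1)
β3 stroke at I2  (0-jn J1 has e-setter on 1)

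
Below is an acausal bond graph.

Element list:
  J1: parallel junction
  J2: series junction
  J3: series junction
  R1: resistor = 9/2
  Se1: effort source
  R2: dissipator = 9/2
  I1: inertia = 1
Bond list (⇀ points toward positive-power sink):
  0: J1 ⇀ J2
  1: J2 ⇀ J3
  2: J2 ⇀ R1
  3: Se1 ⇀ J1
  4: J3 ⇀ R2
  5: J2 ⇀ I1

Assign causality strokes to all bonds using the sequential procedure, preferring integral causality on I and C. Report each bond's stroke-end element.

b3 stroke at J1  (Se1 fixes effort; stroke away)
b0 stroke at J2  (0-jn J1 has e-setter on 3)
b5 stroke at I1  (prefer integral on I1)
b1 stroke at J2  (1-jn J2 has f-setter on 5)
b2 stroke at J2  (1-jn J2 has f-setter on 5)
b4 stroke at J3  (J3 flow already set via bond 1)

b0 →J2
b1 →J2
b2 →J2
b3 →J1
b4 →J3
b5 →I1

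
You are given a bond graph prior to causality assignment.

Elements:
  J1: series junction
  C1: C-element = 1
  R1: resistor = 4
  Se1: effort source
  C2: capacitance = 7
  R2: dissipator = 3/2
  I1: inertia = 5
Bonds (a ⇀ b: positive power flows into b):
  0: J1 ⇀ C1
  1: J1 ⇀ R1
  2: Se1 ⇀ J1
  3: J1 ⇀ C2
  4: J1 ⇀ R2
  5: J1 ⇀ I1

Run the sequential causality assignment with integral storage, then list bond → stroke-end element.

bond 0 →J1
bond 1 →J1
bond 2 →J1
bond 3 →J1
bond 4 →J1
bond 5 →I1

#2 stroke→J1  (Se1 fixes effort; stroke away)
#0 stroke→J1  (C1 integral (e out))
#3 stroke→J1  (C2: C, integral causality)
#5 stroke→I1  (prefer integral on I1)
#1 stroke→J1  (J1: bond 5 brought flow, rest push out)
#4 stroke→J1  (1-jn J1 has f-setter on 5)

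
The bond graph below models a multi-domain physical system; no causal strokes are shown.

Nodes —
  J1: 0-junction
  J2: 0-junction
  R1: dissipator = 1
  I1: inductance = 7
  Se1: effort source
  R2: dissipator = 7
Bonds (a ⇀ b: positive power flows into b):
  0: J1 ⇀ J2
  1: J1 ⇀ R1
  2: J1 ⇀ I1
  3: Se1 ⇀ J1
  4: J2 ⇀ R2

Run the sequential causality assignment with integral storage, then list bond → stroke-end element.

β3 |J1  (Se1: effort source, stroke at far end)
β0 |J2  (common-e at J1 fixed by 3)
β1 |R1  (J1: bond 3 brought effort, rest push out)
β2 |I1  (0-jn J1 has e-setter on 3)
β4 |R2  (J2 effort already set via bond 0)

bond 0 stroke→J2
bond 1 stroke→R1
bond 2 stroke→I1
bond 3 stroke→J1
bond 4 stroke→R2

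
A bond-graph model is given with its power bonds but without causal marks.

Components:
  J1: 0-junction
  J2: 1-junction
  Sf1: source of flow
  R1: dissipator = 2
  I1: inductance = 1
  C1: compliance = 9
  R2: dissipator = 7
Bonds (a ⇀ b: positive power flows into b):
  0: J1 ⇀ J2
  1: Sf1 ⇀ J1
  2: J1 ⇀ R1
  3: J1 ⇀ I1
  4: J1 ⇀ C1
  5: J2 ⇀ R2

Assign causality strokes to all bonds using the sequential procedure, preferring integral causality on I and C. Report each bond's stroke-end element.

b1 →Sf1  (Sf1 (Sf) sets flow on bond)
b3 →I1  (I1 integral (f out))
b4 →J1  (C1: C, integral causality)
b0 →J2  (J1 effort already set via bond 4)
b2 →R1  (0-jn J1 has e-setter on 4)
b5 →R2  (only one flow-in slot at J2)

bond 0 stroke at J2
bond 1 stroke at Sf1
bond 2 stroke at R1
bond 3 stroke at I1
bond 4 stroke at J1
bond 5 stroke at R2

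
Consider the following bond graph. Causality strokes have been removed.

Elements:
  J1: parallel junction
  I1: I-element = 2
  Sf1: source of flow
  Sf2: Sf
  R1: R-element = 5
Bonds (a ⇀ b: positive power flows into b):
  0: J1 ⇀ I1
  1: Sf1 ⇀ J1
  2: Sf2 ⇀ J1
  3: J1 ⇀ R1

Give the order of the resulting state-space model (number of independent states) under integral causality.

bond 1 |Sf1  (Sf1 fixes flow; stroke at Sf1)
bond 2 |Sf2  (Sf2 fixes flow; stroke at Sf2)
bond 0 |I1  (prefer integral on I1)
bond 3 |J1  (only one effort-in slot at J1)

1  (I1 all integral)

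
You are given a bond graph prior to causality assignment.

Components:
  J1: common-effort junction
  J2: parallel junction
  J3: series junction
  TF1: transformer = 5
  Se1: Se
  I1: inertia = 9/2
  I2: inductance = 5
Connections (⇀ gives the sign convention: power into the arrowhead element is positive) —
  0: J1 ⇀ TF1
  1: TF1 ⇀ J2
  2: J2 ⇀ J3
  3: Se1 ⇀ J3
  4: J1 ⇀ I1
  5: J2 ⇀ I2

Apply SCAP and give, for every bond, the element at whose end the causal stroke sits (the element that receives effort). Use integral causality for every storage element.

β3 stroke→J3  (Se1 (Se) sets effort on bond)
β2 stroke→J2  (closing 1-jn rule on J3)
β1 stroke→TF1  (0-jn J2 has e-setter on 2)
β5 stroke→I2  (J2: bond 2 brought effort, rest push out)
β0 stroke→J1  (TF1: transformer flips bond 1)
β4 stroke→I1  (common-e at J1 fixed by 0)

#0 stroke at J1
#1 stroke at TF1
#2 stroke at J2
#3 stroke at J3
#4 stroke at I1
#5 stroke at I2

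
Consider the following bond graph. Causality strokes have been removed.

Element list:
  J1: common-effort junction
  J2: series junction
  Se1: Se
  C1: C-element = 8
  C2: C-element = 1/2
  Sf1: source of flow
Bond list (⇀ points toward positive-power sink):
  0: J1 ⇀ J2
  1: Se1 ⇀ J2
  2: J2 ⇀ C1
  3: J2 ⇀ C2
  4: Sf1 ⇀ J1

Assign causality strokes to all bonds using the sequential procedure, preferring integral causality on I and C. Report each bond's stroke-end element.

b1 stroke→J2  (Se1: effort source, stroke at far end)
b4 stroke→Sf1  (Sf1 fixes flow; stroke at Sf1)
b0 stroke→J1  (J1: last free bond brings effort in)
b2 stroke→J2  (J2 flow already set via bond 0)
b3 stroke→J2  (1-jn J2 has f-setter on 0)

#0 stroke at J1
#1 stroke at J2
#2 stroke at J2
#3 stroke at J2
#4 stroke at Sf1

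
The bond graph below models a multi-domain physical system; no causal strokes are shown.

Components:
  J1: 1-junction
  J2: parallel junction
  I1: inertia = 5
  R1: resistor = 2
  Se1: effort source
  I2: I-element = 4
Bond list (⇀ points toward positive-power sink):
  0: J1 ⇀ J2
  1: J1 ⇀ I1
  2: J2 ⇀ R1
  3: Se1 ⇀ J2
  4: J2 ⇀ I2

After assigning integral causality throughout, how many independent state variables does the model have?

b3 |J2  (Se1 fixes effort; stroke away)
b0 |J1  (common-e at J2 fixed by 3)
b2 |R1  (J2 effort already set via bond 3)
b4 |I2  (common-e at J2 fixed by 3)
b1 |I1  (J1 needs exactly one f-in)

2  (I1, I2 all integral)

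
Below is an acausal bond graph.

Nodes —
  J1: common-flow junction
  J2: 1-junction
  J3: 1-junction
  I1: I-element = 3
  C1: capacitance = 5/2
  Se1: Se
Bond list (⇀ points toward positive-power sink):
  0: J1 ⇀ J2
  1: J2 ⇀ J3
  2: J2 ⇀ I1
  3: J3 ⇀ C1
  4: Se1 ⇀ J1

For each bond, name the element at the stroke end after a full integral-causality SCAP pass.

b0 stroke→J2
b1 stroke→J2
b2 stroke→I1
b3 stroke→J3
b4 stroke→J1

bond 4 stroke at J1  (Se1 fixes effort; stroke away)
bond 0 stroke at J2  (J1 needs exactly one f-in)
bond 2 stroke at I1  (prefer integral on I1)
bond 1 stroke at J2  (J2 flow already set via bond 2)
bond 3 stroke at J3  (1-jn J3 has f-setter on 1)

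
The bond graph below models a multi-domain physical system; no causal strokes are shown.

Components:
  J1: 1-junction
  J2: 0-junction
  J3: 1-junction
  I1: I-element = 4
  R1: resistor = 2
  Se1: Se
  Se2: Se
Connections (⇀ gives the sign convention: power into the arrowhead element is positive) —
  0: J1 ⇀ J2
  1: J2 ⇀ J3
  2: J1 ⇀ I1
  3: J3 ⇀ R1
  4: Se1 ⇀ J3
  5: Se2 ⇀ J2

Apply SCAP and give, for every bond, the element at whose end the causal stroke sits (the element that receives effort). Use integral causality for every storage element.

b4 stroke→J3  (Se1 fixes effort; stroke away)
b5 stroke→J2  (Se2 (Se) sets effort on bond)
b0 stroke→J1  (0-jn J2 has e-setter on 5)
b1 stroke→J3  (common-e at J2 fixed by 5)
b3 stroke→R1  (J3 needs exactly one f-in)
b2 stroke→I1  (J1: last free bond brings flow in)

b0 stroke→J1
b1 stroke→J3
b2 stroke→I1
b3 stroke→R1
b4 stroke→J3
b5 stroke→J2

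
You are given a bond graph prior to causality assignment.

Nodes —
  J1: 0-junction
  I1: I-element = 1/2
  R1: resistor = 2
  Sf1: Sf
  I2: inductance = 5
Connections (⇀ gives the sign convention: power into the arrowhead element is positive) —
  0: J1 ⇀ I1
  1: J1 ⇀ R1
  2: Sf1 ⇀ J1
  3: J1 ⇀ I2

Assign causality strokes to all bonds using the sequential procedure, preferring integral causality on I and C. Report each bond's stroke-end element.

bond 2 →Sf1  (Sf1: flow source, stroke at near end)
bond 0 →I1  (I1 outputs flow p/I1)
bond 3 →I2  (I2 outputs flow p/I2)
bond 1 →J1  (closing 0-jn rule on J1)

β0 stroke at I1
β1 stroke at J1
β2 stroke at Sf1
β3 stroke at I2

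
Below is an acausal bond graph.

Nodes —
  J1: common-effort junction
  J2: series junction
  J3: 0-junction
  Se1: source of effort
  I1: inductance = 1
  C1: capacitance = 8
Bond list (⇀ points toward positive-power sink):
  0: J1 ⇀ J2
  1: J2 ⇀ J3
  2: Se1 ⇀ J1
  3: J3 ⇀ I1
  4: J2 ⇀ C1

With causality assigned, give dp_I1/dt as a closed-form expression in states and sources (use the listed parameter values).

bond 2 stroke at J1  (source Se1 imposes e)
bond 0 stroke at J2  (common-e at J1 fixed by 2)
bond 3 stroke at I1  (I1: I, integral causality)
bond 1 stroke at J3  (J3: last free bond brings effort in)
bond 4 stroke at J2  (1-jn J2 has f-setter on 1)

dp_I1/dt = E_Se1 - q_C1/8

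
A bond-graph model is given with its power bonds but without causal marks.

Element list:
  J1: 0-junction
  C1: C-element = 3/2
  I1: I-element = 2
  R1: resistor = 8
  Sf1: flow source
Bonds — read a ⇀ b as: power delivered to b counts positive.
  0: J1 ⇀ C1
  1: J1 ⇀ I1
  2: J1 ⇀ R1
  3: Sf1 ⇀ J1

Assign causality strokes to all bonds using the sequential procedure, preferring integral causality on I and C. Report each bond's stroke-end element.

β3 stroke at Sf1  (Sf1 fixes flow; stroke at Sf1)
β0 stroke at J1  (prefer integral on C1)
β1 stroke at I1  (J1 effort already set via bond 0)
β2 stroke at R1  (J1: bond 0 brought effort, rest push out)

bond 0 stroke→J1
bond 1 stroke→I1
bond 2 stroke→R1
bond 3 stroke→Sf1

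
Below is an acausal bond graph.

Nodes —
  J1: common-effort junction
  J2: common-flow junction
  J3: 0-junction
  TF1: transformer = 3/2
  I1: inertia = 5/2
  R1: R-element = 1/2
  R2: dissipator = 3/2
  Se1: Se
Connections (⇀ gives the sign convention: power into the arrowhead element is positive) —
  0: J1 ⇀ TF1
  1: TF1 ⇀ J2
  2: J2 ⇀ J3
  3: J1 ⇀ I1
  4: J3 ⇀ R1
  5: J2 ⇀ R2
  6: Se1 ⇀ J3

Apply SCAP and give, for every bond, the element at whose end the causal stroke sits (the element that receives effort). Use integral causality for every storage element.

b0 stroke→J1
b1 stroke→TF1
b2 stroke→J2
b3 stroke→I1
b4 stroke→R1
b5 stroke→J2
b6 stroke→J3

#6 |J3  (Se1 fixes effort; stroke away)
#2 |J2  (J3: bond 6 brought effort, rest push out)
#4 |R1  (common-e at J3 fixed by 6)
#3 |I1  (I1 outputs flow p/I1)
#0 |J1  (J1: last free bond brings effort in)
#1 |TF1  (TF1 one-in-one-out from 0)
#5 |J2  (common-f at J2 fixed by 1)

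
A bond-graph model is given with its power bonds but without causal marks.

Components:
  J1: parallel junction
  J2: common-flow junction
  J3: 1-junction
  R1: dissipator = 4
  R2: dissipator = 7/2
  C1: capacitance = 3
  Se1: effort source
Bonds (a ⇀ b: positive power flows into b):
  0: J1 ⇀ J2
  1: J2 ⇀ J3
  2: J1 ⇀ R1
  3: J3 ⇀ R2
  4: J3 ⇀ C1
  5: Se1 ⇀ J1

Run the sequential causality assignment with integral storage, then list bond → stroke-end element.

#0 →J2
#1 →J3
#2 →R1
#3 →R2
#4 →J3
#5 →J1

bond 5 →J1  (Se1 (Se) sets effort on bond)
bond 0 →J2  (0-jn J1 has e-setter on 5)
bond 2 →R1  (0-jn J1 has e-setter on 5)
bond 1 →J3  (only one flow-in slot at J2)
bond 4 →J3  (C1 outputs effort q/C1)
bond 3 →R2  (J3 needs exactly one f-in)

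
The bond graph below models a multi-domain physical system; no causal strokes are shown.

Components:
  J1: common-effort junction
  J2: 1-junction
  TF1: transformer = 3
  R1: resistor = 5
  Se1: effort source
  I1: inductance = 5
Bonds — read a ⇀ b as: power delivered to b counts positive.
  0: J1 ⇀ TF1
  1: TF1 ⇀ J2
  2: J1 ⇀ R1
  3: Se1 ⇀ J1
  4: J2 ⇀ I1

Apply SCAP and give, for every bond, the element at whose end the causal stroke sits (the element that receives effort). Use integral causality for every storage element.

bond 3 |J1  (Se1: effort source, stroke at far end)
bond 0 |TF1  (0-jn J1 has e-setter on 3)
bond 2 |R1  (J1: bond 3 brought effort, rest push out)
bond 1 |J2  (TF1 one-in-one-out from 0)
bond 4 |I1  (J2 needs exactly one f-in)

b0 |TF1
b1 |J2
b2 |R1
b3 |J1
b4 |I1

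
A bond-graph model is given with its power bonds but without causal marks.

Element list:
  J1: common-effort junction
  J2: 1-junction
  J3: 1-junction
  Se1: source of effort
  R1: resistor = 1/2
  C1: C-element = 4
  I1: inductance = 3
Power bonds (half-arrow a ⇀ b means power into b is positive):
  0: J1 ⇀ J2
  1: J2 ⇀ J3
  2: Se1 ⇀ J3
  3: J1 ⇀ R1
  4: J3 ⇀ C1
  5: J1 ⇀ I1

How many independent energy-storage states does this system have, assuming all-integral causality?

2  (C1, I1 all integral)

#2 stroke at J3  (source Se1 imposes e)
#4 stroke at J3  (C1: C, integral causality)
#1 stroke at J2  (closing 1-jn rule on J3)
#0 stroke at J1  (J2 needs exactly one f-in)
#3 stroke at R1  (J1: bond 0 brought effort, rest push out)
#5 stroke at I1  (J1 effort already set via bond 0)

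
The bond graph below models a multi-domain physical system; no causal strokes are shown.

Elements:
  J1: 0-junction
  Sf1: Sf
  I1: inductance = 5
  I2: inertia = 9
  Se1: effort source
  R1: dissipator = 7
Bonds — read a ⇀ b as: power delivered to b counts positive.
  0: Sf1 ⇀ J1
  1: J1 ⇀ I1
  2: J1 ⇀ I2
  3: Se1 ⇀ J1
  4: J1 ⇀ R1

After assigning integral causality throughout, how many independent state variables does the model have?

#0 stroke→Sf1  (Sf1 (Sf) sets flow on bond)
#3 stroke→J1  (Se1: effort source, stroke at far end)
#1 stroke→I1  (J1: bond 3 brought effort, rest push out)
#2 stroke→I2  (J1 effort already set via bond 3)
#4 stroke→R1  (J1: bond 3 brought effort, rest push out)

2  (I1, I2 all integral)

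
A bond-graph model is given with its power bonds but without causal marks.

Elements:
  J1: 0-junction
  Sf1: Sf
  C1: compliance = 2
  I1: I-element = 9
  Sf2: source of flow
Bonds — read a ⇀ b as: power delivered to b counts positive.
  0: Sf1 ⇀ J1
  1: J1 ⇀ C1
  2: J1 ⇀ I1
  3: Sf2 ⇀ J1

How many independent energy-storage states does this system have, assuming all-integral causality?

2  (C1, I1 all integral)

b0 stroke at Sf1  (source Sf1 imposes f)
b3 stroke at Sf2  (source Sf2 imposes f)
b1 stroke at J1  (C1 outputs effort q/C1)
b2 stroke at I1  (common-e at J1 fixed by 1)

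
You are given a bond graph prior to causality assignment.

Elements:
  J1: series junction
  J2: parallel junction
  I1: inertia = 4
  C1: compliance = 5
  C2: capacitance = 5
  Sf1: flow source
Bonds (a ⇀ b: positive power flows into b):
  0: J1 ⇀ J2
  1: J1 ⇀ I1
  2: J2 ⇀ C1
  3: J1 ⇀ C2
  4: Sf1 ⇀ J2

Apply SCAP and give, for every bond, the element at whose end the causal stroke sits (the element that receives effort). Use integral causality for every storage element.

β4 stroke→Sf1  (Sf1 fixes flow; stroke at Sf1)
β1 stroke→I1  (I1 outputs flow p/I1)
β0 stroke→J1  (common-f at J1 fixed by 1)
β3 stroke→J1  (J1: bond 1 brought flow, rest push out)
β2 stroke→J2  (closing 0-jn rule on J2)

β0 →J1
β1 →I1
β2 →J2
β3 →J1
β4 →Sf1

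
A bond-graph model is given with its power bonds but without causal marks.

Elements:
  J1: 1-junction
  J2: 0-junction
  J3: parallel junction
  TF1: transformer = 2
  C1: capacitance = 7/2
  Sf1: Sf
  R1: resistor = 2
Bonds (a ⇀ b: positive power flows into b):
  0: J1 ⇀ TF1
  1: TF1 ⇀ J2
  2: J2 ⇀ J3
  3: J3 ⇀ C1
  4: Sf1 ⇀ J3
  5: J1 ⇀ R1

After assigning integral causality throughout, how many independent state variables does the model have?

1  (C1 all integral)

bond 4 stroke at Sf1  (Sf1 (Sf) sets flow on bond)
bond 3 stroke at J3  (prefer integral on C1)
bond 2 stroke at J2  (0-jn J3 has e-setter on 3)
bond 1 stroke at TF1  (common-e at J2 fixed by 2)
bond 0 stroke at J1  (TF1 one-in-one-out from 1)
bond 5 stroke at R1  (closing 1-jn rule on J1)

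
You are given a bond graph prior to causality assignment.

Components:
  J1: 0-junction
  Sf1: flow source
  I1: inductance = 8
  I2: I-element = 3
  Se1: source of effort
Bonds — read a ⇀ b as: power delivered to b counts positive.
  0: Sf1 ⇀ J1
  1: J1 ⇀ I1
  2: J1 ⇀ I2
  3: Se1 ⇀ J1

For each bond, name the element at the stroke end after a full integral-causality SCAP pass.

b0 stroke→Sf1  (Sf1 (Sf) sets flow on bond)
b3 stroke→J1  (Se1: effort source, stroke at far end)
b1 stroke→I1  (J1: bond 3 brought effort, rest push out)
b2 stroke→I2  (common-e at J1 fixed by 3)

β0 |Sf1
β1 |I1
β2 |I2
β3 |J1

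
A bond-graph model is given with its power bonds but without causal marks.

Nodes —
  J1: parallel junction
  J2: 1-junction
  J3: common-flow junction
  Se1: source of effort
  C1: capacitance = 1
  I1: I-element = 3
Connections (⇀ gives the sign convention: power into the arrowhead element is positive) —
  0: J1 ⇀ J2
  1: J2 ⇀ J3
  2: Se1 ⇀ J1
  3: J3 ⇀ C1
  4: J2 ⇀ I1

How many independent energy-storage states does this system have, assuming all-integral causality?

2  (C1, I1 all integral)

β2 stroke→J1  (Se1 fixes effort; stroke away)
β0 stroke→J2  (common-e at J1 fixed by 2)
β3 stroke→J3  (C1 outputs effort q/C1)
β1 stroke→J2  (J3 needs exactly one f-in)
β4 stroke→I1  (J2 needs exactly one f-in)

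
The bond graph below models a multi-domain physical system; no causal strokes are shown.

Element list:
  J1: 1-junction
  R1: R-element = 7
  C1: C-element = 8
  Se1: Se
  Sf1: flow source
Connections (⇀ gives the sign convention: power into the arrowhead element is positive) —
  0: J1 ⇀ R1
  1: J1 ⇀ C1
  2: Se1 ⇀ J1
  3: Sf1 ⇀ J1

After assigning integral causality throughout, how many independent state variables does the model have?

#2 stroke at J1  (source Se1 imposes e)
#3 stroke at Sf1  (source Sf1 imposes f)
#0 stroke at J1  (J1 flow already set via bond 3)
#1 stroke at J1  (J1: bond 3 brought flow, rest push out)

1  (C1 all integral)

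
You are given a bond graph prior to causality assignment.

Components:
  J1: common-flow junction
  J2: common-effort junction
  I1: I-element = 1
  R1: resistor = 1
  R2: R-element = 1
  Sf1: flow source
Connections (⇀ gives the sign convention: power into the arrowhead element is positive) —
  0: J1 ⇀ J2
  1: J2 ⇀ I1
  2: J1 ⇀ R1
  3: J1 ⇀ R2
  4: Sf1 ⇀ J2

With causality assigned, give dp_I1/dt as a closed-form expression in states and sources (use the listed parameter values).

dp_I1/dt = 2*F_Sf1 - 2*p_I1

bond 4 stroke→Sf1  (Sf1 (Sf) sets flow on bond)
bond 1 stroke→I1  (I1 integral (f out))
bond 0 stroke→J2  (closing 0-jn rule on J2)
bond 2 stroke→J1  (J1 flow already set via bond 0)
bond 3 stroke→J1  (common-f at J1 fixed by 0)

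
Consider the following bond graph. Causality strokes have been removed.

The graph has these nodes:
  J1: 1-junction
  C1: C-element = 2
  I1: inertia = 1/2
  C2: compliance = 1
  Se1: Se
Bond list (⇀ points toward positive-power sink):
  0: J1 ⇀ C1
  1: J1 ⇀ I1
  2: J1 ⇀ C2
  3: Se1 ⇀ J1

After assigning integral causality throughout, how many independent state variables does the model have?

3  (C1, C2, I1 all integral)

β3 →J1  (Se1: effort source, stroke at far end)
β0 →J1  (C1: C, integral causality)
β1 →I1  (prefer integral on I1)
β2 →J1  (common-f at J1 fixed by 1)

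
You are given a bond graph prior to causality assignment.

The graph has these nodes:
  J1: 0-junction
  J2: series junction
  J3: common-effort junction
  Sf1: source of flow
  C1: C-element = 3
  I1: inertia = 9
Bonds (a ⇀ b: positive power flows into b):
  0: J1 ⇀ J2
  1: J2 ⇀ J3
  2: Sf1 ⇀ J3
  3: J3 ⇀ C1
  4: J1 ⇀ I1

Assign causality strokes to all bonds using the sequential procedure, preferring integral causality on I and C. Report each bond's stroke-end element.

#0 |J1
#1 |J2
#2 |Sf1
#3 |J3
#4 |I1

β2 →Sf1  (Sf1: flow source, stroke at near end)
β3 →J3  (C1: C, integral causality)
β1 →J2  (common-e at J3 fixed by 3)
β0 →J1  (closing 1-jn rule on J2)
β4 →I1  (common-e at J1 fixed by 0)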